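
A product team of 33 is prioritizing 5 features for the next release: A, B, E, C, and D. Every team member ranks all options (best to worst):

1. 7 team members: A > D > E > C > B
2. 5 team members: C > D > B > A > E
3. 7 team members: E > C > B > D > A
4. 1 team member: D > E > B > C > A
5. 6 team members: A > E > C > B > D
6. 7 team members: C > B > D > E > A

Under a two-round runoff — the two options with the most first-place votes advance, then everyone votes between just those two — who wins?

C

Round 1 first-place votes: A 13, B 0, E 7, C 12, D 1.
A and C advance.
Runoff: A is preferred to C by 13 voters; C by 20.
C wins the runoff.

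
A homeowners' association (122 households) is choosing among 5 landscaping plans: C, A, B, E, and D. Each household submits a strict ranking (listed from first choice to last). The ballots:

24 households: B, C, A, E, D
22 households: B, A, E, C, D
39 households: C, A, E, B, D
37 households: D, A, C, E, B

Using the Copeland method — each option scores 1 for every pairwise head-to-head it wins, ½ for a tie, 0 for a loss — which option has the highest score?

C: beats A, B, E, and D → score 4.
A: beats B, E, and D; loses to C → score 3.
B: beats D; loses to C, A, and E → score 1.
E: beats B and D; loses to C and A → score 2.
D: loses to C, A, B, and E → score 0.
C has the best pairwise record.

C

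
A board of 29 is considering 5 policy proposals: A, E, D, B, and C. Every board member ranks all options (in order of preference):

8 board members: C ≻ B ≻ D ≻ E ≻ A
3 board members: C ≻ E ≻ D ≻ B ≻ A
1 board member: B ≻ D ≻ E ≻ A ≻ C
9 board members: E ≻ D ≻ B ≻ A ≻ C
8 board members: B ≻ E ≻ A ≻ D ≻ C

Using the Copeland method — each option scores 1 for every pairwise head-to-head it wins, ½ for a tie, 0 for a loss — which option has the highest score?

A: beats C; loses to E, D, and B → score 1.
E: beats A, D, and C; loses to B → score 3.
D: beats A and C; loses to E and B → score 2.
B: beats A, E, D, and C → score 4.
C: loses to A, E, D, and B → score 0.
B has the best pairwise record.

B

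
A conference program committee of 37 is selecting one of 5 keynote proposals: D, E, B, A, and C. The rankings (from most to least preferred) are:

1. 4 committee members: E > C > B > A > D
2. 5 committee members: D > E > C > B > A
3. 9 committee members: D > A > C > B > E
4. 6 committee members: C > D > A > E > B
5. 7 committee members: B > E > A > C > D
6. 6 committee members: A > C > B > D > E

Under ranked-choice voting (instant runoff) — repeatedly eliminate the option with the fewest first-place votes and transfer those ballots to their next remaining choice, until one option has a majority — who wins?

Round 1: D 14, E 4, B 7, A 6, C 6. Eliminate E.
Round 2: D 14, B 7, A 6, C 10. Eliminate A.
Round 3: D 14, B 7, C 16. Eliminate B.
Round 4: D 14, C 23. C has a majority.

C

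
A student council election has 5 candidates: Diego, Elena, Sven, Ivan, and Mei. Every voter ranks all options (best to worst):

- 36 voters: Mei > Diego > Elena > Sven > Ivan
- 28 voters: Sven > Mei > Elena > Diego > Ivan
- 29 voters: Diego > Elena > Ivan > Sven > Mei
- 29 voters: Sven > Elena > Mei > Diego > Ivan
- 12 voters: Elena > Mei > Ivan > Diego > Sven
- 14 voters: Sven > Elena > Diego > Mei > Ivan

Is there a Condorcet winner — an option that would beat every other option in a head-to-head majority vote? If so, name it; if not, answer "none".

Elena vs Diego: 83–65 for Elena.
Elena vs Sven: 77–71 for Elena.
Elena vs Ivan: 148–0 for Elena.
Elena vs Mei: 84–64 for Elena.
Elena beats every other option head-to-head.

Elena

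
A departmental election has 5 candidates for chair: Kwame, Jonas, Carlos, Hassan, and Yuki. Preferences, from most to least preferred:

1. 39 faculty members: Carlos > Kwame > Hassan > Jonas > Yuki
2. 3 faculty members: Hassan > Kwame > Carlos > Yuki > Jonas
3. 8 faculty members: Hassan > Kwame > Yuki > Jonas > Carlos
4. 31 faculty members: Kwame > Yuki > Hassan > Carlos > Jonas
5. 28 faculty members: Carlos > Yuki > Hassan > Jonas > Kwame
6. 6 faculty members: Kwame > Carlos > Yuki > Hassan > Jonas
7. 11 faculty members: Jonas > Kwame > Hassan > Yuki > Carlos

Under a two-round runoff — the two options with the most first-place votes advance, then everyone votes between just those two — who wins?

Round 1 first-place votes: Kwame 37, Jonas 11, Carlos 67, Hassan 11, Yuki 0.
Carlos and Kwame advance.
Runoff: Carlos is preferred to Kwame by 67 voters; Kwame by 59.
Carlos wins the runoff.

Carlos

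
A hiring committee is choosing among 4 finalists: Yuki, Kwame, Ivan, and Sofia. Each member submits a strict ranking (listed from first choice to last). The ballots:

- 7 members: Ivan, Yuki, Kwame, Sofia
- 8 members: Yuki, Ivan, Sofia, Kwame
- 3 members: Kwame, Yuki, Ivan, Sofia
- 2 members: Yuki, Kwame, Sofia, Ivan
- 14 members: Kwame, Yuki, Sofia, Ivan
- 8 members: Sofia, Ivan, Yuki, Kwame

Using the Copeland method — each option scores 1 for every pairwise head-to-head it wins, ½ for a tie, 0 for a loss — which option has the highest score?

Yuki: beats Kwame, Ivan, and Sofia → score 3.
Kwame: beats Sofia; loses to Yuki and Ivan → score 1.
Ivan: beats Kwame; loses to Yuki and Sofia → score 1.
Sofia: beats Ivan; loses to Yuki and Kwame → score 1.
Yuki has the best pairwise record.

Yuki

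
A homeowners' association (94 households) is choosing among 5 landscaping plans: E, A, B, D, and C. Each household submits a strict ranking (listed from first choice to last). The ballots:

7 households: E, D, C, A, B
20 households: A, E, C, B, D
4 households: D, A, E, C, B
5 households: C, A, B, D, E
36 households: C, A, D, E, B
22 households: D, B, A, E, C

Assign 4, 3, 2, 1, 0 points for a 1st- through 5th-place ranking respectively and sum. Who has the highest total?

E: 7·4 + 20·3 + 4·2 + 5·0 + 36·1 + 22·1 = 154
A: 7·1 + 20·4 + 4·3 + 5·3 + 36·3 + 22·2 = 266
B: 7·0 + 20·1 + 4·0 + 5·2 + 36·0 + 22·3 = 96
D: 7·3 + 20·0 + 4·4 + 5·1 + 36·2 + 22·4 = 202
C: 7·2 + 20·2 + 4·1 + 5·4 + 36·4 + 22·0 = 222
A has the highest Borda score (266).

A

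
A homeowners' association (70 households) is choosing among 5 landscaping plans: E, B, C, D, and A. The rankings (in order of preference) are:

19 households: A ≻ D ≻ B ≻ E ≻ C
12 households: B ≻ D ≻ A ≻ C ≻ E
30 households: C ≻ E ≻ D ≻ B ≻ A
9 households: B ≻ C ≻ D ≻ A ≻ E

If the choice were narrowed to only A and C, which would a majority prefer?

C

Voters preferring A to C: 31; preferring C to A: 39.
C wins the head-to-head.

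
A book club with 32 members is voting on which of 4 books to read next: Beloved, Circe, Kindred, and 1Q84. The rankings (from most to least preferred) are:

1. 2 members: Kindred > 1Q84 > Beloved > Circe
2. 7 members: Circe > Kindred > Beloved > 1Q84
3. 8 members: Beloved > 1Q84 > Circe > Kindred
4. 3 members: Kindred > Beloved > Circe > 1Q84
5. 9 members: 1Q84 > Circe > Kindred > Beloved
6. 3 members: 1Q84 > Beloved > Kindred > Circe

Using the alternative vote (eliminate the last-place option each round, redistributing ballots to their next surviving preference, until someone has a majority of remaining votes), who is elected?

Round 1: Beloved 8, Circe 7, Kindred 5, 1Q84 12. Eliminate Kindred.
Round 2: Beloved 11, Circe 7, 1Q84 14. Eliminate Circe.
Round 3: Beloved 18, 1Q84 14. Beloved has a majority.

Beloved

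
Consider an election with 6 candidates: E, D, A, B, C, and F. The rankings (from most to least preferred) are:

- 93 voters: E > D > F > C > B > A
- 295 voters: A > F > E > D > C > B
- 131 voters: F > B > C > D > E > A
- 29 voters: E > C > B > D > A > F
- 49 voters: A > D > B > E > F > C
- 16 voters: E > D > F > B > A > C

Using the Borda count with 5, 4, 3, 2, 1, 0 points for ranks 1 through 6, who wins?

E: 93·5 + 295·3 + 131·1 + 29·5 + 49·2 + 16·5 = 1804
D: 93·4 + 295·2 + 131·2 + 29·2 + 49·4 + 16·4 = 1542
A: 93·0 + 295·5 + 131·0 + 29·1 + 49·5 + 16·1 = 1765
B: 93·1 + 295·0 + 131·4 + 29·3 + 49·3 + 16·2 = 883
C: 93·2 + 295·1 + 131·3 + 29·4 + 49·0 + 16·0 = 990
F: 93·3 + 295·4 + 131·5 + 29·0 + 49·1 + 16·3 = 2211
F has the highest Borda score (2211).

F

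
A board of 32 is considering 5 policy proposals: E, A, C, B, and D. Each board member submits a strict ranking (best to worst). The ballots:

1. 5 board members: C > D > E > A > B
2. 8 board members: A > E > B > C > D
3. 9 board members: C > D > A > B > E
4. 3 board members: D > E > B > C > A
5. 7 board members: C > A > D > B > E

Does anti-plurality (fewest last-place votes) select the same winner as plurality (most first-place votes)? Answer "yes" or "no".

Anti-plurality — last-place votes: E 16, A 3, C 0, B 5, D 8. Winner: C.
Plurality — first-place votes: E 0, A 8, C 21, B 0, D 3. Winner: C.
The two methods agree.

yes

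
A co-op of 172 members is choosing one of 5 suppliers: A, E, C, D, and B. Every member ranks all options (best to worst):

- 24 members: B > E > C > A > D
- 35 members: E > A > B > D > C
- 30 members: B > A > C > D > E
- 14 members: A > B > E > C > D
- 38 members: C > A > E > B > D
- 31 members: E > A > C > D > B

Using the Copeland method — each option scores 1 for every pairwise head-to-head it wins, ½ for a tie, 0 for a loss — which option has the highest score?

E

A: beats C, D, and B; loses to E → score 3.
E: beats A, C, D, and B → score 4.
C: beats D; loses to A, E, and B → score 1.
D: loses to A, E, C, and B → score 0.
B: beats C and D; loses to A and E → score 2.
E has the best pairwise record.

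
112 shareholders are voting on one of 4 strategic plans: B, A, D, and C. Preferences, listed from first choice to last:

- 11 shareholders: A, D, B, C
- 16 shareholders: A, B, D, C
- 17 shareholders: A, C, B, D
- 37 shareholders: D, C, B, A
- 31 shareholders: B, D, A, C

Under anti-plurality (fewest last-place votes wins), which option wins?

Last-place votes: B 0, A 37, D 17, C 58.
B is ranked last by the fewest voters, so B wins.

B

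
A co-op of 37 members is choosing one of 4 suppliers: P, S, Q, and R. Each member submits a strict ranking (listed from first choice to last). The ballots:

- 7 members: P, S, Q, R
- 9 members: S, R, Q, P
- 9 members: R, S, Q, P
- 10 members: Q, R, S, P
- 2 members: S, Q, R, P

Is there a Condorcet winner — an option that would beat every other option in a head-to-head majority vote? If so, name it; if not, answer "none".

Checking pairwise contests:
S beats P 30–7.
R beats S 19–18.
S beats Q 27–10.
Q beats R 19–18.
Every option loses at least one head-to-head, so there is no Condorcet winner.

none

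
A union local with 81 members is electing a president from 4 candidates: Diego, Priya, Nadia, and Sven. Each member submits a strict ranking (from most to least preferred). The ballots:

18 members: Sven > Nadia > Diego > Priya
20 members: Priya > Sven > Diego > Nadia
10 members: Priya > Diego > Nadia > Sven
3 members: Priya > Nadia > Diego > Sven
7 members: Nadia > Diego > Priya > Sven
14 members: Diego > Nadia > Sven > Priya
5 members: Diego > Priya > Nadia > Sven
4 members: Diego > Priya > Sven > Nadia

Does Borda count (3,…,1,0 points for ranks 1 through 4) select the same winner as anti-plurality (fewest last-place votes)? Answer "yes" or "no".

yes

Borda — scores: Diego 144, Priya 124, Nadia 106, Sven 112. Winner: Diego.
Anti-plurality — last-place votes: Diego 0, Priya 32, Nadia 24, Sven 25. Winner: Diego.
The two methods agree.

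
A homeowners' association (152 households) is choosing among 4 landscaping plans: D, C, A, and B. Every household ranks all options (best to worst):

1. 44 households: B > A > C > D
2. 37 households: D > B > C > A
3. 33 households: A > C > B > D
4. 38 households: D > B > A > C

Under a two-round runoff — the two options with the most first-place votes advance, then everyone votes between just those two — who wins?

B

Round 1 first-place votes: D 75, C 0, A 33, B 44.
D and B advance.
Runoff: D is preferred to B by 75 voters; B by 77.
B wins the runoff.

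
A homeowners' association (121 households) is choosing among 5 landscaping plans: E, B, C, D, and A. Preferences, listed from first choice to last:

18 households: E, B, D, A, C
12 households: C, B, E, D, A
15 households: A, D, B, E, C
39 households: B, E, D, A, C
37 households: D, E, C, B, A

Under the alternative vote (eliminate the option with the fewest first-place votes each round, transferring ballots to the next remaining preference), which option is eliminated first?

C

Round 1: E 18, B 39, C 12, D 37, A 15. Eliminate C.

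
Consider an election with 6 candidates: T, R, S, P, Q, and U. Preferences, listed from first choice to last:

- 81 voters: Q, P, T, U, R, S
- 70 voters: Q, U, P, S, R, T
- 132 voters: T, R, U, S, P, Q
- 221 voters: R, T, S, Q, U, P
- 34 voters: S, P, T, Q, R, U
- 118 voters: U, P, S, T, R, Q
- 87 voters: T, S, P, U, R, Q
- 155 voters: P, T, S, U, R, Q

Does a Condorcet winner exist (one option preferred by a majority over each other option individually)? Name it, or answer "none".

Checking pairwise contests:
P beats T 458–440.
T beats R 607–291.
T beats S 676–222.
S beats P 474–424.
T beats Q 747–151.
T beats U 710–188.
Every option loses at least one head-to-head, so there is no Condorcet winner.

none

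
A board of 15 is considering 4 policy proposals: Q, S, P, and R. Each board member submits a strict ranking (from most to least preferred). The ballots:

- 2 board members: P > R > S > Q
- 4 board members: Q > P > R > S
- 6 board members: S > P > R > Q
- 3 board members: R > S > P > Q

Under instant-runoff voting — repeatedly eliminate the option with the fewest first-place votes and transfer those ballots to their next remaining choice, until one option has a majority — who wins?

R

Round 1: Q 4, S 6, P 2, R 3. Eliminate P.
Round 2: Q 4, S 6, R 5. Eliminate Q.
Round 3: S 6, R 9. R has a majority.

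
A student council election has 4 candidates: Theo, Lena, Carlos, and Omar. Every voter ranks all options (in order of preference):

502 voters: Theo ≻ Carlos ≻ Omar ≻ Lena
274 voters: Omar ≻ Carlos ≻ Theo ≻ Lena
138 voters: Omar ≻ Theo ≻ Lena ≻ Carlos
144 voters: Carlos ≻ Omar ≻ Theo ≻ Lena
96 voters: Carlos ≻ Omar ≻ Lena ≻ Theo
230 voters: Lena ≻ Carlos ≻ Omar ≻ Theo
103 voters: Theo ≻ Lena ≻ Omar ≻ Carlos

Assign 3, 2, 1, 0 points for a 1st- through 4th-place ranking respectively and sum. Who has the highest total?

Theo: 502·3 + 274·1 + 138·2 + 144·1 + 96·0 + 230·0 + 103·3 = 2509
Lena: 502·0 + 274·0 + 138·1 + 144·0 + 96·1 + 230·3 + 103·2 = 1130
Carlos: 502·2 + 274·2 + 138·0 + 144·3 + 96·3 + 230·2 + 103·0 = 2732
Omar: 502·1 + 274·3 + 138·3 + 144·2 + 96·2 + 230·1 + 103·1 = 2551
Carlos has the highest Borda score (2732).

Carlos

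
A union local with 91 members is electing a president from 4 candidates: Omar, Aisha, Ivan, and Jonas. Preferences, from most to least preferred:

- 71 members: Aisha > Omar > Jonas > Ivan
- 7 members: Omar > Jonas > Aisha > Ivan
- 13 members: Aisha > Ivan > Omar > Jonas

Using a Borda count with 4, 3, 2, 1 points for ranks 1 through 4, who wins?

Aisha

Omar: 71·3 + 7·4 + 13·2 = 267
Aisha: 71·4 + 7·2 + 13·4 = 350
Ivan: 71·1 + 7·1 + 13·3 = 117
Jonas: 71·2 + 7·3 + 13·1 = 176
Aisha has the highest Borda score (350).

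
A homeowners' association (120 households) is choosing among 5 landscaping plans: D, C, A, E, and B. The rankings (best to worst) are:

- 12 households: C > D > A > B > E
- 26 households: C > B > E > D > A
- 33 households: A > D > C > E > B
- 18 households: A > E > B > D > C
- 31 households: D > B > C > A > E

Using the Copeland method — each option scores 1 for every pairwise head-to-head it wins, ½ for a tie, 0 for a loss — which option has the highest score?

D: beats C, A, E, and B → score 4.
C: beats A, E, and B; loses to D → score 3.
A: beats E and B; loses to D and C → score 2.
E: loses to D, C, A, and B → score 0.
B: beats E; loses to D, C, and A → score 1.
D has the best pairwise record.

D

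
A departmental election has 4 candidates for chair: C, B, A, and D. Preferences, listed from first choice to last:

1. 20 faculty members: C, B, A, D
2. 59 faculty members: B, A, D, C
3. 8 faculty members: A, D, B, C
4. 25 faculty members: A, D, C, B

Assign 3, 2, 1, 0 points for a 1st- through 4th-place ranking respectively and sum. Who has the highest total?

A

C: 20·3 + 59·0 + 8·0 + 25·1 = 85
B: 20·2 + 59·3 + 8·1 + 25·0 = 225
A: 20·1 + 59·2 + 8·3 + 25·3 = 237
D: 20·0 + 59·1 + 8·2 + 25·2 = 125
A has the highest Borda score (237).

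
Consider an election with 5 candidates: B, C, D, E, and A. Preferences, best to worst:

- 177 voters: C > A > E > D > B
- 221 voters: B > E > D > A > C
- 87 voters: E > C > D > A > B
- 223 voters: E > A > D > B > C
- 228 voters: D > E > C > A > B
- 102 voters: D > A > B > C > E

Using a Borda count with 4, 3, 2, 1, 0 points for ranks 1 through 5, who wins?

B: 177·0 + 221·4 + 87·0 + 223·1 + 228·0 + 102·2 = 1311
C: 177·4 + 221·0 + 87·3 + 223·0 + 228·2 + 102·1 = 1527
D: 177·1 + 221·2 + 87·2 + 223·2 + 228·4 + 102·4 = 2559
E: 177·2 + 221·3 + 87·4 + 223·4 + 228·3 + 102·0 = 2941
A: 177·3 + 221·1 + 87·1 + 223·3 + 228·1 + 102·3 = 2042
E has the highest Borda score (2941).

E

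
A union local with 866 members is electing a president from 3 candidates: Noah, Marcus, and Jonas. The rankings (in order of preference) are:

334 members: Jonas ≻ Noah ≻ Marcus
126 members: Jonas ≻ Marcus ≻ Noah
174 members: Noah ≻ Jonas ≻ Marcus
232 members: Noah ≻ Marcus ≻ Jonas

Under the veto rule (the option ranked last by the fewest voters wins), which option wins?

Noah

Last-place votes: Noah 126, Marcus 508, Jonas 232.
Noah is ranked last by the fewest voters, so Noah wins.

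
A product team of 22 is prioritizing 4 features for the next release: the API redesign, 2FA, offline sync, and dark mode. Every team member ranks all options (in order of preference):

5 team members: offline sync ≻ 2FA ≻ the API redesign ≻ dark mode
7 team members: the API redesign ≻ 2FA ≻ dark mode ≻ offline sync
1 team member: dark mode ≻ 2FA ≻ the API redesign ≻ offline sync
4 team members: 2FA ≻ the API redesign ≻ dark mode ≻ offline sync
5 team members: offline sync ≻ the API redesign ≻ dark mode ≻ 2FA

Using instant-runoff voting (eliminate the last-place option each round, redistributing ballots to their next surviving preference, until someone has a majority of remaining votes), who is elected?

the API redesign

Round 1: the API redesign 7, 2FA 4, offline sync 10, dark mode 1. Eliminate dark mode.
Round 2: the API redesign 7, 2FA 5, offline sync 10. Eliminate 2FA.
Round 3: the API redesign 12, offline sync 10. The API redesign has a majority.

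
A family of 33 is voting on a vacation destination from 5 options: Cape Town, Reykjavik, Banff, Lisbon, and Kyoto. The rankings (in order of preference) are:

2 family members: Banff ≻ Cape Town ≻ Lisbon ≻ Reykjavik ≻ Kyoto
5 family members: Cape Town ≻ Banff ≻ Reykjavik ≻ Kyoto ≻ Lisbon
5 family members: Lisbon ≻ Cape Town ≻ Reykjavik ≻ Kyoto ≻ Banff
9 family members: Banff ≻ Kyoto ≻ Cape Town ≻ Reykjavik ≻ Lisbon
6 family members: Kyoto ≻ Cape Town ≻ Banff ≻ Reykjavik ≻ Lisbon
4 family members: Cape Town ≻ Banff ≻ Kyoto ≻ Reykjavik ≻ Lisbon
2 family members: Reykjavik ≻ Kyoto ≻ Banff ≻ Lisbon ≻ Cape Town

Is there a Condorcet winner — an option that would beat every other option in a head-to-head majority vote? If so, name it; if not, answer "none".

Checking pairwise contests:
Kyoto beats Cape Town 17–16.
Cape Town beats Reykjavik 31–2.
Cape Town beats Banff 20–13.
Cape Town beats Lisbon 26–7.
Banff beats Kyoto 20–13.
Every option loses at least one head-to-head, so there is no Condorcet winner.

none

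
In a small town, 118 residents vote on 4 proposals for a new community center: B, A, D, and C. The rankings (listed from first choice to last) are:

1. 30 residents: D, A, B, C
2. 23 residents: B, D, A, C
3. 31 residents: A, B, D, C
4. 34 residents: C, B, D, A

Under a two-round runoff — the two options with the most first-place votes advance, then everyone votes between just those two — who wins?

Round 1 first-place votes: B 23, A 31, D 30, C 34.
C and A advance.
Runoff: C is preferred to A by 34 voters; A by 84.
A wins the runoff.

A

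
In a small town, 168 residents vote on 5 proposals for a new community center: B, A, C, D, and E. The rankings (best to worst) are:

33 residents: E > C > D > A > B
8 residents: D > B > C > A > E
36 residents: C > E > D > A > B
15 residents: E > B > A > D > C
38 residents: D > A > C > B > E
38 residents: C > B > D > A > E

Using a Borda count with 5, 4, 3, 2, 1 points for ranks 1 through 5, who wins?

B: 33·1 + 8·4 + 36·1 + 15·4 + 38·2 + 38·4 = 389
A: 33·2 + 8·2 + 36·2 + 15·3 + 38·4 + 38·2 = 427
C: 33·4 + 8·3 + 36·5 + 15·1 + 38·3 + 38·5 = 655
D: 33·3 + 8·5 + 36·3 + 15·2 + 38·5 + 38·3 = 581
E: 33·5 + 8·1 + 36·4 + 15·5 + 38·1 + 38·1 = 468
C has the highest Borda score (655).

C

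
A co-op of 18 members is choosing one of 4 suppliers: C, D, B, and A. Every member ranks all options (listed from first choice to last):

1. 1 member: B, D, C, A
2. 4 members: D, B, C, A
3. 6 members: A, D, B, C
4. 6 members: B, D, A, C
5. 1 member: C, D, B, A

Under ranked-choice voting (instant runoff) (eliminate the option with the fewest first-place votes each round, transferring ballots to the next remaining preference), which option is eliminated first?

C

Round 1: C 1, D 4, B 7, A 6. Eliminate C.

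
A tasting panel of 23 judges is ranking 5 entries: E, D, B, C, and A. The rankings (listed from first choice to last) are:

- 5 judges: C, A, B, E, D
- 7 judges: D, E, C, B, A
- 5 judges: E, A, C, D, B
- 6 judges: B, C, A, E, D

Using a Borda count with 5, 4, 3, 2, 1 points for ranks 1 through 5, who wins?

C

E: 5·2 + 7·4 + 5·5 + 6·2 = 75
D: 5·1 + 7·5 + 5·2 + 6·1 = 56
B: 5·3 + 7·2 + 5·1 + 6·5 = 64
C: 5·5 + 7·3 + 5·3 + 6·4 = 85
A: 5·4 + 7·1 + 5·4 + 6·3 = 65
C has the highest Borda score (85).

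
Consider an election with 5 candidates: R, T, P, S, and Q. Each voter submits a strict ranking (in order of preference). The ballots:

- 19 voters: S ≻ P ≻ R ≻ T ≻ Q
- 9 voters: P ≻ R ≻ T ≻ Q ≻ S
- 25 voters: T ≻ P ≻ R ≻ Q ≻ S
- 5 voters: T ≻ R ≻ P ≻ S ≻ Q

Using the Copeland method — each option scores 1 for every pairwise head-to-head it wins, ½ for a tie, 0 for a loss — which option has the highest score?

T

R: beats S and Q; loses to T and P → score 2.
T: beats R, P, S, and Q → score 4.
P: beats R, S, and Q; loses to T → score 3.
S: loses to R, T, P, and Q → score 0.
Q: beats S; loses to R, T, and P → score 1.
T has the best pairwise record.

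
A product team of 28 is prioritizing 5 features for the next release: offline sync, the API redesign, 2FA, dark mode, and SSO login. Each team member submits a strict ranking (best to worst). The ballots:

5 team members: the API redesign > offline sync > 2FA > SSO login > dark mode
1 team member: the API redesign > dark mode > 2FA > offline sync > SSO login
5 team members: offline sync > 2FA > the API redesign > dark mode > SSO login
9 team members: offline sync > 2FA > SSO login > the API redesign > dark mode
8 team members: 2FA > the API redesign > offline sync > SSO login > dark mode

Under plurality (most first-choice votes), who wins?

First-place votes: offline sync 14, the API redesign 6, 2FA 8, dark mode 0, SSO login 0.
offline sync has the most first-place votes.

offline sync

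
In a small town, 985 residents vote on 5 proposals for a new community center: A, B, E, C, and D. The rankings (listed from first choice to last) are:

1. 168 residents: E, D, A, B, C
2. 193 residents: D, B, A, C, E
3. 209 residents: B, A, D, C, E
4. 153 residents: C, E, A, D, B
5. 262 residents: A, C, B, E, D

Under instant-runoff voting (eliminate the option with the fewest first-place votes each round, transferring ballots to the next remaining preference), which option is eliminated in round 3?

Round 1: A 262, B 209, E 168, C 153, D 193. Eliminate C.
Round 2: A 262, B 209, E 321, D 193. Eliminate D.
Round 3: A 262, B 402, E 321. Eliminate A.

A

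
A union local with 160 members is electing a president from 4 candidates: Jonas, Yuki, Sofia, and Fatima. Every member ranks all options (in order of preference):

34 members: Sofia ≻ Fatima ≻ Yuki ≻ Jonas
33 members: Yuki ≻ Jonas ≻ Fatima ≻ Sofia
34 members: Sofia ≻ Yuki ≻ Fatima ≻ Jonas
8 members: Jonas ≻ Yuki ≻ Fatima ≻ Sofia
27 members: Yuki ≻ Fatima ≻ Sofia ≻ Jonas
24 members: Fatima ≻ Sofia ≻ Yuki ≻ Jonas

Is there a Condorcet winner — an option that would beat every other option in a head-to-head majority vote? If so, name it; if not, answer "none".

Checking pairwise contests:
Yuki beats Jonas 152–8.
Sofia beats Yuki 92–68.
Fatima beats Sofia 92–68.
Yuki beats Fatima 102–58.
Every option loses at least one head-to-head, so there is no Condorcet winner.

none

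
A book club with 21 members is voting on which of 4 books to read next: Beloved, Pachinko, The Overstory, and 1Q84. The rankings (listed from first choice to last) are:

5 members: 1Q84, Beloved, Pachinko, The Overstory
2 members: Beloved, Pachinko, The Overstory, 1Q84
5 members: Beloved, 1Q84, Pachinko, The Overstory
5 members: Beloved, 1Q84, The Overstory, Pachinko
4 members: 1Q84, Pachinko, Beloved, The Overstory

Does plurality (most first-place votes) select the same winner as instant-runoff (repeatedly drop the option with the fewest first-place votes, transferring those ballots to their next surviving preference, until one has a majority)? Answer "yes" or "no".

Plurality — first-place votes: Beloved 12, Pachinko 0, The Overstory 0, 1Q84 9. Winner: Beloved.
Instant-runoff — R1 Beloved 12, Pachinko 0, The Overstory 0, 1Q84 9 (Beloved winner). Winner: Beloved.
The two methods agree.

yes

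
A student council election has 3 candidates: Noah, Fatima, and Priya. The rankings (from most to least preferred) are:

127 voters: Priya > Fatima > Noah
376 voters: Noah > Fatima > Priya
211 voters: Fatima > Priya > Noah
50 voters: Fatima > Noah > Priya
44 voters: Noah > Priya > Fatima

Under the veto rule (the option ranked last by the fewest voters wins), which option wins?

Last-place votes: Noah 338, Fatima 44, Priya 426.
Fatima is ranked last by the fewest voters, so Fatima wins.

Fatima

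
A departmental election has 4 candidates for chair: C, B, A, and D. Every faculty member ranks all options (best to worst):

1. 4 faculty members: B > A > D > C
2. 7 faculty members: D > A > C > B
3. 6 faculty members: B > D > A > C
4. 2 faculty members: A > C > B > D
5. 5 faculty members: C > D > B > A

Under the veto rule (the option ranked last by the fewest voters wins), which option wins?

Last-place votes: C 10, B 7, A 5, D 2.
D is ranked last by the fewest voters, so D wins.

D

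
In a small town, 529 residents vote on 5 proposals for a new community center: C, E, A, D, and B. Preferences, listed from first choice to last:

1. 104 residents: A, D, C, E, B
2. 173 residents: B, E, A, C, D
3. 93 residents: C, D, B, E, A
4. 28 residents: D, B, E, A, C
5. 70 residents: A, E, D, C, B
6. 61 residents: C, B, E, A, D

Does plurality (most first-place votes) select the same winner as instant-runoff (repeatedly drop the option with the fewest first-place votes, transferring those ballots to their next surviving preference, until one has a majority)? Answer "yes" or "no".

Plurality — first-place votes: C 154, E 0, A 174, D 28, B 173. Winner: A.
Instant-runoff — R1 C 154, E 0, A 174, D 28, B 173 (E out); R2 C 154, A 174, D 28, B 173 (D out); R3 C 154, A 174, B 201 (C out); R4 A 174, B 355 (B winner). Winner: B.
The two methods disagree.

no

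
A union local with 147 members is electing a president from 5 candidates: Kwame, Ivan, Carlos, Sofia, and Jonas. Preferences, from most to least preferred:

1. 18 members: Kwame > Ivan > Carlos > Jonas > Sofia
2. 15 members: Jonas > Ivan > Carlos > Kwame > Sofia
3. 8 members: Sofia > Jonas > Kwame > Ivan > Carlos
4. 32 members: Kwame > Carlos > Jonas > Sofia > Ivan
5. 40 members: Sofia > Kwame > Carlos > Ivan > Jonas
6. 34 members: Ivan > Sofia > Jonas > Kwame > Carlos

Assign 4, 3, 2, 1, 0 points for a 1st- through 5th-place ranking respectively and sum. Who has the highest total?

Kwame

Kwame: 18·4 + 15·1 + 8·2 + 32·4 + 40·3 + 34·1 = 385
Ivan: 18·3 + 15·3 + 8·1 + 32·0 + 40·1 + 34·4 = 283
Carlos: 18·2 + 15·2 + 8·0 + 32·3 + 40·2 + 34·0 = 242
Sofia: 18·0 + 15·0 + 8·4 + 32·1 + 40·4 + 34·3 = 326
Jonas: 18·1 + 15·4 + 8·3 + 32·2 + 40·0 + 34·2 = 234
Kwame has the highest Borda score (385).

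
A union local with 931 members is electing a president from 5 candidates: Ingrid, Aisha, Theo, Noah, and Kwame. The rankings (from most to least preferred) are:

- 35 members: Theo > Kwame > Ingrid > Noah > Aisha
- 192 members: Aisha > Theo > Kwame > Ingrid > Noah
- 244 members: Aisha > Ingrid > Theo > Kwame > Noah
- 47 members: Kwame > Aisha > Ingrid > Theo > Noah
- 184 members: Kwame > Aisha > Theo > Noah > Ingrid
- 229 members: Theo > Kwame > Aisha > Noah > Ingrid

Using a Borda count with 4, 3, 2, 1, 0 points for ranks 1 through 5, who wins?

Ingrid: 35·2 + 192·1 + 244·3 + 47·2 + 184·0 + 229·0 = 1088
Aisha: 35·0 + 192·4 + 244·4 + 47·3 + 184·3 + 229·2 = 2895
Theo: 35·4 + 192·3 + 244·2 + 47·1 + 184·2 + 229·4 = 2535
Noah: 35·1 + 192·0 + 244·0 + 47·0 + 184·1 + 229·1 = 448
Kwame: 35·3 + 192·2 + 244·1 + 47·4 + 184·4 + 229·3 = 2344
Aisha has the highest Borda score (2895).

Aisha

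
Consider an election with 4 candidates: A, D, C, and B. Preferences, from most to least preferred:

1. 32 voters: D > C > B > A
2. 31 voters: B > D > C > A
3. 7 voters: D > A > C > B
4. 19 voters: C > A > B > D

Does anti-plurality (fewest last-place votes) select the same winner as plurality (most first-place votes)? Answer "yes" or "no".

no

Anti-plurality — last-place votes: A 63, D 19, C 0, B 7. Winner: C.
Plurality — first-place votes: A 0, D 39, C 19, B 31. Winner: D.
The two methods disagree.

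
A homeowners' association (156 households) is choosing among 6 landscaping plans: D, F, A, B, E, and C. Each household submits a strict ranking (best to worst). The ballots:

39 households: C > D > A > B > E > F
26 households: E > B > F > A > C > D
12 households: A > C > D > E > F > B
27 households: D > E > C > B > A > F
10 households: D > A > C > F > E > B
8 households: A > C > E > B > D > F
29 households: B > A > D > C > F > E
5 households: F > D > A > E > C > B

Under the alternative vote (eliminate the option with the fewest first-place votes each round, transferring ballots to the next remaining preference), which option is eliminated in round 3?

Round 1: D 37, F 5, A 20, B 29, E 26, C 39. Eliminate F.
Round 2: D 42, A 20, B 29, E 26, C 39. Eliminate A.
Round 3: D 42, B 29, E 26, C 59. Eliminate E.

E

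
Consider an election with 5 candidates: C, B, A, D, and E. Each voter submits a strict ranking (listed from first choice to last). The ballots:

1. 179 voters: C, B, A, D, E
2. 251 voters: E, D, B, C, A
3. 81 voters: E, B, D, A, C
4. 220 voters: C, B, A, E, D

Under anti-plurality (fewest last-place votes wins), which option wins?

Last-place votes: C 81, B 0, A 251, D 220, E 179.
B is ranked last by the fewest voters, so B wins.

B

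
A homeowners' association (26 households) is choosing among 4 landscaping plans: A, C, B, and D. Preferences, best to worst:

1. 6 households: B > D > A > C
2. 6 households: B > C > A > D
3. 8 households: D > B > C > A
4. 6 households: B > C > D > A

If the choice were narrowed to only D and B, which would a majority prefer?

B

Voters preferring D to B: 8; preferring B to D: 18.
B wins the head-to-head.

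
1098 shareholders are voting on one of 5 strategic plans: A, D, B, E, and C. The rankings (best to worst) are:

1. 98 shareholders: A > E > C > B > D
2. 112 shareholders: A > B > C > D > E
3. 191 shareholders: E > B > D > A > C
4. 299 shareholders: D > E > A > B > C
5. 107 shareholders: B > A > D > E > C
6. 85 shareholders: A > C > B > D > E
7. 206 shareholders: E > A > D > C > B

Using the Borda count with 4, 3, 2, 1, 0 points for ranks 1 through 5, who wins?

A: 98·4 + 112·4 + 191·1 + 299·2 + 107·3 + 85·4 + 206·3 = 2908
D: 98·0 + 112·1 + 191·2 + 299·4 + 107·2 + 85·1 + 206·2 = 2401
B: 98·1 + 112·3 + 191·3 + 299·1 + 107·4 + 85·2 + 206·0 = 1904
E: 98·3 + 112·0 + 191·4 + 299·3 + 107·1 + 85·0 + 206·4 = 2886
C: 98·2 + 112·2 + 191·0 + 299·0 + 107·0 + 85·3 + 206·1 = 881
A has the highest Borda score (2908).

A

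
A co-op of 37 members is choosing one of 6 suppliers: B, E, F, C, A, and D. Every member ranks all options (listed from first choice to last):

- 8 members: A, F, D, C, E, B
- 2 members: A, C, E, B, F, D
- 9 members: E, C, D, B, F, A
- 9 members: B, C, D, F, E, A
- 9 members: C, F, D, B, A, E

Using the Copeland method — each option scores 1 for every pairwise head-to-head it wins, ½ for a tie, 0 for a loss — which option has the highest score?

C

B: beats F and A; loses to E, C, and D → score 2.
E: beats B; loses to F, C, A, and D → score 1.
F: beats E, A, and D; loses to B and C → score 3.
C: beats B, E, F, A, and D → score 5.
A: beats E; loses to B, F, C, and D → score 1.
D: beats B, E, and A; loses to F and C → score 3.
C has the best pairwise record.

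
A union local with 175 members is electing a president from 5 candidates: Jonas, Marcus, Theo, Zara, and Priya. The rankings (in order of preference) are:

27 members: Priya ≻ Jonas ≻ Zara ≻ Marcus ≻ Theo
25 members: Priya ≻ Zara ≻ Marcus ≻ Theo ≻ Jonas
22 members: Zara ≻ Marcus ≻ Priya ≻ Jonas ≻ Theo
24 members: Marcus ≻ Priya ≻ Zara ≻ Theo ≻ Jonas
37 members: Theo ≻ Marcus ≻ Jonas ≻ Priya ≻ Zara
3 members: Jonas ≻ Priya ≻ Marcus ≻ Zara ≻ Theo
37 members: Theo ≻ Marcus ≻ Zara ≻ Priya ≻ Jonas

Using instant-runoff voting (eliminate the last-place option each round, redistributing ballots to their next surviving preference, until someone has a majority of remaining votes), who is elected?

Priya

Round 1: Jonas 3, Marcus 24, Theo 74, Zara 22, Priya 52. Eliminate Jonas.
Round 2: Marcus 24, Theo 74, Zara 22, Priya 55. Eliminate Zara.
Round 3: Marcus 46, Theo 74, Priya 55. Eliminate Marcus.
Round 4: Theo 74, Priya 101. Priya has a majority.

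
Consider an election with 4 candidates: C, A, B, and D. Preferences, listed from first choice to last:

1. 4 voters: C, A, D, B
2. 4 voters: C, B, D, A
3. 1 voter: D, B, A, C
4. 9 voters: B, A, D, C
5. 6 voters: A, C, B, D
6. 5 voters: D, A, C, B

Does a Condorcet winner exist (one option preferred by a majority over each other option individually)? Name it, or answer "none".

A

A vs C: 21–8 for A.
A vs B: 15–14 for A.
A vs D: 19–10 for A.
A beats every other option head-to-head.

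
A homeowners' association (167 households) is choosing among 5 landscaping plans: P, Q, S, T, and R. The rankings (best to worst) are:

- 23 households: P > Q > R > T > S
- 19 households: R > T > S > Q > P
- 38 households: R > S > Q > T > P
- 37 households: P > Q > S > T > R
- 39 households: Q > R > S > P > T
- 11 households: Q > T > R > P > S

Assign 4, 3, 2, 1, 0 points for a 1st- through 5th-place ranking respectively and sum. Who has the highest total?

P: 23·4 + 19·0 + 38·0 + 37·4 + 39·1 + 11·1 = 290
Q: 23·3 + 19·1 + 38·2 + 37·3 + 39·4 + 11·4 = 475
S: 23·0 + 19·2 + 38·3 + 37·2 + 39·2 + 11·0 = 304
T: 23·1 + 19·3 + 38·1 + 37·1 + 39·0 + 11·3 = 188
R: 23·2 + 19·4 + 38·4 + 37·0 + 39·3 + 11·2 = 413
Q has the highest Borda score (475).

Q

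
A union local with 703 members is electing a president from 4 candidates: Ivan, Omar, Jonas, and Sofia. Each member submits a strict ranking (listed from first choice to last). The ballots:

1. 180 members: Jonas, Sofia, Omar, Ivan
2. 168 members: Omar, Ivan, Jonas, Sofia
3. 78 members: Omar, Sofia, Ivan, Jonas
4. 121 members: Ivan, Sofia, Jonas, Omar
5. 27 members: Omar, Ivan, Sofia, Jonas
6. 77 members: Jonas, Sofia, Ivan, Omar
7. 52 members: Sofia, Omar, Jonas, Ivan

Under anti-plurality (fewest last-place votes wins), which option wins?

Last-place votes: Ivan 232, Omar 198, Jonas 105, Sofia 168.
Jonas is ranked last by the fewest voters, so Jonas wins.

Jonas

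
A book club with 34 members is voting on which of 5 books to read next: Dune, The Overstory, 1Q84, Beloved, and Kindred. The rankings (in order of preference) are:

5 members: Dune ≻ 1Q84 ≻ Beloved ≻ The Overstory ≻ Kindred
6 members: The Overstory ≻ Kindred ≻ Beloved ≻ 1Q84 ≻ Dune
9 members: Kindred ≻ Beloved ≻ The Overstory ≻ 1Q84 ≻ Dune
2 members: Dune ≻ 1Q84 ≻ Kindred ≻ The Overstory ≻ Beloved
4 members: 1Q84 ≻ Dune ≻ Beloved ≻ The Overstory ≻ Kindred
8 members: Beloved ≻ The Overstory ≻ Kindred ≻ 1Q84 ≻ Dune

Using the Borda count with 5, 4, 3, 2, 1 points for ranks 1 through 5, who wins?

Dune: 5·5 + 6·1 + 9·1 + 2·5 + 4·4 + 8·1 = 74
The Overstory: 5·2 + 6·5 + 9·3 + 2·2 + 4·2 + 8·4 = 111
1Q84: 5·4 + 6·2 + 9·2 + 2·4 + 4·5 + 8·2 = 94
Beloved: 5·3 + 6·3 + 9·4 + 2·1 + 4·3 + 8·5 = 123
Kindred: 5·1 + 6·4 + 9·5 + 2·3 + 4·1 + 8·3 = 108
Beloved has the highest Borda score (123).

Beloved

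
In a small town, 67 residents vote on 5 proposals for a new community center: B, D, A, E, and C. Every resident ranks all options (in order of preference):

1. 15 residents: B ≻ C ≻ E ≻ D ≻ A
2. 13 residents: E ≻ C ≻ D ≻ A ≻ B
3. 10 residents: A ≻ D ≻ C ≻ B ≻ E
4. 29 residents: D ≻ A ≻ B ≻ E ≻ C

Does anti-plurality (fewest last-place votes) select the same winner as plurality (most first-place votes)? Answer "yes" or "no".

Anti-plurality — last-place votes: B 13, D 0, A 15, E 10, C 29. Winner: D.
Plurality — first-place votes: B 15, D 29, A 10, E 13, C 0. Winner: D.
The two methods agree.

yes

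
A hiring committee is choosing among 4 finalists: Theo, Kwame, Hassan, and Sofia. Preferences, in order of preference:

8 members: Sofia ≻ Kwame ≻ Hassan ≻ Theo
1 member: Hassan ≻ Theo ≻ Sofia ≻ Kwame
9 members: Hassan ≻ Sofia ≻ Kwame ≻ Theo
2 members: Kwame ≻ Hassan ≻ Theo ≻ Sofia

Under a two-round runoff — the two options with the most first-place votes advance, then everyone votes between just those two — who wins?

Hassan

Round 1 first-place votes: Theo 0, Kwame 2, Hassan 10, Sofia 8.
Hassan and Sofia advance.
Runoff: Hassan is preferred to Sofia by 12 voters; Sofia by 8.
Hassan wins the runoff.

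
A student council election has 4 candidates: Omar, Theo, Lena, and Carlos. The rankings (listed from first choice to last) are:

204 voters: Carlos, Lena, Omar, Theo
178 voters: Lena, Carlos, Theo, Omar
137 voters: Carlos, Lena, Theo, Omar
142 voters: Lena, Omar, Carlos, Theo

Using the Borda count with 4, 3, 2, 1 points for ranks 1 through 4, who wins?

Lena

Omar: 204·2 + 178·1 + 137·1 + 142·3 = 1149
Theo: 204·1 + 178·2 + 137·2 + 142·1 = 976
Lena: 204·3 + 178·4 + 137·3 + 142·4 = 2303
Carlos: 204·4 + 178·3 + 137·4 + 142·2 = 2182
Lena has the highest Borda score (2303).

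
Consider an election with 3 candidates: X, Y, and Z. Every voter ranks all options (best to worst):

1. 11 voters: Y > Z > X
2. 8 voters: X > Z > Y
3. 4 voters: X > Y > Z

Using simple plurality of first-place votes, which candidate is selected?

X

First-place votes: X 12, Y 11, Z 0.
X has the most first-place votes.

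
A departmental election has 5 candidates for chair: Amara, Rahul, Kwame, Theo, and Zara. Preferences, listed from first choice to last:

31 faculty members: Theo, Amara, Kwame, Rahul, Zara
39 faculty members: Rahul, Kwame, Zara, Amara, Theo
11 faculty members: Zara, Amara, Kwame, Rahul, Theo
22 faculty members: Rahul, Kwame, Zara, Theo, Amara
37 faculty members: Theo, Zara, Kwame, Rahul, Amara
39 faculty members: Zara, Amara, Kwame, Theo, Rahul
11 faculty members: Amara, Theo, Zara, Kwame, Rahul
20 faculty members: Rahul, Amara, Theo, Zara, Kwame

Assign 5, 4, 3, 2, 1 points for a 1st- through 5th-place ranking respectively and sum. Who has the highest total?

Zara

Amara: 31·4 + 39·2 + 11·4 + 22·1 + 37·1 + 39·4 + 11·5 + 20·4 = 596
Rahul: 31·2 + 39·5 + 11·2 + 22·5 + 37·2 + 39·1 + 11·1 + 20·5 = 613
Kwame: 31·3 + 39·4 + 11·3 + 22·4 + 37·3 + 39·3 + 11·2 + 20·1 = 640
Theo: 31·5 + 39·1 + 11·1 + 22·2 + 37·5 + 39·2 + 11·4 + 20·3 = 616
Zara: 31·1 + 39·3 + 11·5 + 22·3 + 37·4 + 39·5 + 11·3 + 20·2 = 685
Zara has the highest Borda score (685).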